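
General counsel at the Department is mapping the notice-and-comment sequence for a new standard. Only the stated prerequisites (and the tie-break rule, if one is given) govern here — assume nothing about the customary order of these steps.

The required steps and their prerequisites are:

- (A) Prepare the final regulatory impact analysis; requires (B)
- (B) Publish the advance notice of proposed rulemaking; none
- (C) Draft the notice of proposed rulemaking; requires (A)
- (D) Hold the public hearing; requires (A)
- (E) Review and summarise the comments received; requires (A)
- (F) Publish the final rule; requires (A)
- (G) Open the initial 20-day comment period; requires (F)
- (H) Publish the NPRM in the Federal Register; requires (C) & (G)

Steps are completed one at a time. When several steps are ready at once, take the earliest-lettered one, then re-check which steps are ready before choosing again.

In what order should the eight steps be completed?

(B) (A) (C) (D) (E) (F) (G) (H)

Only (B) has no prerequisites, so it is first.
(A) is the only step now ready → (A).
Now (C), (D), (E) and (F) have their prerequisites met. (C) has the earlier label, so (C) next.
(D), (E) and (F) are all available; (D) has the earlier label → (D).
Now (E) and (F) have their prerequisites met. (E) has the earlier label, so (E) next.
(F) is the only step now ready → (F).
Next only (G) has its prerequisites met → (G).
(H) needed (C) and (G), now all done → (H).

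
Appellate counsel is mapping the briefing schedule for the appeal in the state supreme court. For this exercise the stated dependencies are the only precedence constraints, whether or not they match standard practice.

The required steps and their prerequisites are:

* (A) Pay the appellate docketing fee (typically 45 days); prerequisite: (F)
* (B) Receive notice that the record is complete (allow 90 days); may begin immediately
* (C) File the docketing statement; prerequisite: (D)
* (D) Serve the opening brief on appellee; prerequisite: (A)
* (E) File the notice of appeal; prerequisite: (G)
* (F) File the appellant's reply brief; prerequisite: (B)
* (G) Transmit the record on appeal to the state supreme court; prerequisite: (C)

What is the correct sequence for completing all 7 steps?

(B), (F), (A), (D), (C), (G), (E)

Only (B) has no prerequisites, so it is first.
(F) needed (B), now all done → (F).
That leaves (A) as the only ready step → (A).
That leaves (D) as the only ready step → (D).
That leaves (C) as the only ready step → (C).
(G) needed (C), now all done → (G).
(E) needed (G), now all done → (E).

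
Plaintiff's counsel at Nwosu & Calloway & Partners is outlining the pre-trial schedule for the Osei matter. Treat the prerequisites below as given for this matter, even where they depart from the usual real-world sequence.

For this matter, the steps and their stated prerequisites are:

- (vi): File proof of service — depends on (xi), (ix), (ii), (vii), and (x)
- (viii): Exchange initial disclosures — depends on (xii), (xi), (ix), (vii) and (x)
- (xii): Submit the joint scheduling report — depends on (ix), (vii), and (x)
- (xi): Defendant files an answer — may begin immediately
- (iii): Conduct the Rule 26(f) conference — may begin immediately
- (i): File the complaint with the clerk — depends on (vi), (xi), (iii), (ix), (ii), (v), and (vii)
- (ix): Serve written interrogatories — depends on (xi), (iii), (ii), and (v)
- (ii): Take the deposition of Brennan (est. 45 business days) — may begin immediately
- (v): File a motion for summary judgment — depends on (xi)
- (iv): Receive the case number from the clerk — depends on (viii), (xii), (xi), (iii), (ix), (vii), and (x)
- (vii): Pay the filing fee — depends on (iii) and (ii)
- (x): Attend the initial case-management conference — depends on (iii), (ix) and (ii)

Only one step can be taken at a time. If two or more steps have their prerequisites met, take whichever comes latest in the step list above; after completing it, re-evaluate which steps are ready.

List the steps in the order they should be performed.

(ii), (iii) and (xi) have no prerequisites; (ii) is listed later, so (ii) is first.
Now (iii) and (xi) have their prerequisites met. (iii) is listed later, so (iii) next.
(vii) now also ready, so the ready set is {(vii), (xi)}; (vii) is listed later → (vii).
Next only (xi) has its prerequisites met → (xi).
(v) needed (xi), now all done → (v).
Next only (ix) has its prerequisites met → (ix).
(x) needed (ii), (ix) and (iii), now all done → (x).
(xii) and (vi) are both available; (xii) is listed later → (xii).
Ready: (viii) and (vi). (viii) is listed later → (viii).
Now (iv) and (vi) have their prerequisites met. (iv) is listed later, so (iv) next.
(vi) needed (x), (vii), (ii), (ix) and (xi), now all done → (vi).
Next only (i) has its prerequisites met → (i).

(ii) → (iii) → (vii) → (xi) → (v) → (ix) → (x) → (xii) → (viii) → (iv) → (vi) → (i)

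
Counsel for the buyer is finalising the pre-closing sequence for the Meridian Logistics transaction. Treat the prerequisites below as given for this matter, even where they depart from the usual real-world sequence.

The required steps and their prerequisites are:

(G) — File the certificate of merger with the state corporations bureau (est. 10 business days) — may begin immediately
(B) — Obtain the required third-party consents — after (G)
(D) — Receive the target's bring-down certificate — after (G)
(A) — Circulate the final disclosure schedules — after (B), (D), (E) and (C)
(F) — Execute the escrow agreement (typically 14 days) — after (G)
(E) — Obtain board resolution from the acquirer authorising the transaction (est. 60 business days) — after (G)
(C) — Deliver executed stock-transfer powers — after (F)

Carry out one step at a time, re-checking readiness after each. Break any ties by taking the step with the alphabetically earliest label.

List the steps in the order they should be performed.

(G) → (B) → (D) → (E) → (F) → (C) → (A)

(G) has no prerequisites → (G) first.
Ready: (B), (D), (E) and (F). (B) has the earlier label → (B).
Now (D), (E) and (F) have their prerequisites met. (D) has the earlier label, so (D) next.
(E) and (F) are both available; (E) has the earlier label → (E).
Next only (F) has its prerequisites met → (F).
That leaves (C) as the only ready step → (C).
(A) needed (B), (C), (D) and (E), now all done → (A).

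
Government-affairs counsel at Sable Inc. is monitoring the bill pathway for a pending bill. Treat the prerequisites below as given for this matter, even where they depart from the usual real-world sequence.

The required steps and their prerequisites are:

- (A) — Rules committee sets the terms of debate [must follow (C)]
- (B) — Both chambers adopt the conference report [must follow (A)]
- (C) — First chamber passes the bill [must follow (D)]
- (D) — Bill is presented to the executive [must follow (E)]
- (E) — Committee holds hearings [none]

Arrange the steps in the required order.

Only (E) has no prerequisites, so it is first.
(D) needed (E), now all done → (D).
Next only (C) has its prerequisites met → (C).
(A) needed (C), now all done → (A).
That leaves (B) as the only ready step → (B).

(E), (D), (C), (A), (B)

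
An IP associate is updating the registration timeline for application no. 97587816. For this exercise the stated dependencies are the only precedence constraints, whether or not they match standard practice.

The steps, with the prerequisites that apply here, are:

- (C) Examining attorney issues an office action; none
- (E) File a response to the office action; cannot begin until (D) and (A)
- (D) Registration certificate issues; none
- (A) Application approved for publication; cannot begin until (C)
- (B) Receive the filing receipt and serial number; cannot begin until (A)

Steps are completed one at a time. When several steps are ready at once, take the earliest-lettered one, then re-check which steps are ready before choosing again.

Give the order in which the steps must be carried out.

(C), (A), (B), (D), (E)

(C) and (D) have no prerequisites; (C) has the earlier label, so (C) is first.
Ready: (A) and (D). (A) has the earlier label → (A).
(B) now also ready, so the ready set is {(B), (D)}; (B) has the earlier label → (B).
Next only (D) has its prerequisites met → (D).
Next only (E) has its prerequisites met → (E).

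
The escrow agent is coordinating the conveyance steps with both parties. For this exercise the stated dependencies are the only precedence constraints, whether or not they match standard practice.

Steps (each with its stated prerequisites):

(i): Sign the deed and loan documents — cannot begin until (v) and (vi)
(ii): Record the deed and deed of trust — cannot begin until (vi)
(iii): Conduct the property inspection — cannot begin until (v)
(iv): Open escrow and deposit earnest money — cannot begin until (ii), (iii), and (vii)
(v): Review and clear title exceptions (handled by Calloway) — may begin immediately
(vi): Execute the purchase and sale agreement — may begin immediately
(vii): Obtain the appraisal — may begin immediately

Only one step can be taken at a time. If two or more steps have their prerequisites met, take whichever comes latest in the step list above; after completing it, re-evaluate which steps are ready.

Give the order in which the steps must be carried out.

(vii) → (vi) → (v) → (iii) → (ii) → (iv) → (i)

(vii), (vi) and (v) have no prerequisites; (vii) is listed later, so (vii) is first.
Now (vi) and (v) have their prerequisites met. (vi) is listed later, so (vi) next.
Now (v) and (ii) have their prerequisites met. (v) is listed later, so (v) next.
Ready: (iii), (ii) and (i). (iii) is listed later → (iii).
Now (ii) and (i) have their prerequisites met. (ii) is listed later, so (ii) next.
Ready: (iv) and (i). (iv) is listed later → (iv).
Next only (i) has its prerequisites met → (i).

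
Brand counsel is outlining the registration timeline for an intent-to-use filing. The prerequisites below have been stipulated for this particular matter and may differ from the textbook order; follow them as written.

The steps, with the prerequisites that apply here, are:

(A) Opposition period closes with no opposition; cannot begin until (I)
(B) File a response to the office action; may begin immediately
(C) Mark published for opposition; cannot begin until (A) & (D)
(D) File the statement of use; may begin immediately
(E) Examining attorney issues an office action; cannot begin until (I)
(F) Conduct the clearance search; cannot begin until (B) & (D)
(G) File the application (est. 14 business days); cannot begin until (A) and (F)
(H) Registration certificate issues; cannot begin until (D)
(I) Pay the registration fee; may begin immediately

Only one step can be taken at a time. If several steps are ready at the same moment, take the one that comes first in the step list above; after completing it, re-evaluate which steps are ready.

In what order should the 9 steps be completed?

(B), (D) and (I) have no prerequisites; (B) is listed earlier, so (B) is first.
Now (D) and (I) have their prerequisites met. (D) is listed earlier, so (D) next.
Ready: (F), (H) and (I). (F) is listed earlier → (F).
(H) and (I) are both available; (H) is listed earlier → (H).
Next only (I) has its prerequisites met → (I).
Ready: (A) and (E). (A) is listed earlier → (A).
(C) and (G) now also ready, so the ready set is {(C), (E), (G)}; (C) is listed earlier → (C).
Now (E) and (G) have their prerequisites met. (E) is listed earlier, so (E) next.
That leaves (G) as the only ready step → (G).

(B) (D) (F) (H) (I) (A) (C) (E) (G)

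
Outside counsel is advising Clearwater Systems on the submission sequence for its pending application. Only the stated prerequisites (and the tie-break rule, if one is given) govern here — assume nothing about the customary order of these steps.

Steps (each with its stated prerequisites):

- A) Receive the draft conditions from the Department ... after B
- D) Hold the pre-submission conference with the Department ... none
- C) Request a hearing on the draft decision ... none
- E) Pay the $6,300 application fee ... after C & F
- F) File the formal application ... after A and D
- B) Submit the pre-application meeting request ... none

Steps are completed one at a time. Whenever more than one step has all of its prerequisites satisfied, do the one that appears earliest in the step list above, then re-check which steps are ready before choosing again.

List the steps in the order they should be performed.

D → C → B → A → F → E

Nothing is required for D, C and B. D is listed earlier → D first.
Ready: C and B. C is listed earlier → C.
B is the only step now ready → B.
A needed B, now all done → A.
Next only F has its prerequisites met → F.
That leaves E as the only ready step → E.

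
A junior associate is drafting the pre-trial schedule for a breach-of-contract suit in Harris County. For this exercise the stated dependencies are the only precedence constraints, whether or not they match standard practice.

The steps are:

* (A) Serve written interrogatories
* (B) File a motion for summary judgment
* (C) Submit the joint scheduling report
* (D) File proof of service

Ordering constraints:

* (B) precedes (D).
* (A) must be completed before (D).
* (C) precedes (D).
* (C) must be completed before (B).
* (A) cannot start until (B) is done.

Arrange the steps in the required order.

(C), (B), (A), (D)

(C) is the only step with nothing outstanding, so it goes first.
Next only (B) has its prerequisites met → (B).
(A) is the only step now ready → (A).
Next only (D) has its prerequisites met → (D).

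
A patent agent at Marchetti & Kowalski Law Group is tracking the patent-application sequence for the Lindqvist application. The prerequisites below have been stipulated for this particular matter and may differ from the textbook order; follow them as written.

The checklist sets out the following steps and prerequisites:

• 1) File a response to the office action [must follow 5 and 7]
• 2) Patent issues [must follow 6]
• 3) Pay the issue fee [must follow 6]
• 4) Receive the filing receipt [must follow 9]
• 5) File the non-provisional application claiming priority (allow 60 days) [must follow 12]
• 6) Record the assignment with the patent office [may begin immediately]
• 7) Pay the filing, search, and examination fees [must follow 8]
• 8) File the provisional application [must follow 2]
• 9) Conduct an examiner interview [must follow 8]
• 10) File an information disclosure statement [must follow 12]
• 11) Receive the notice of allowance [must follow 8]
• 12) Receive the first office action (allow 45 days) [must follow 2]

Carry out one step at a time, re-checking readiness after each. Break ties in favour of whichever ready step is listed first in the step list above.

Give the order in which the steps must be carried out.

6, 2, 3, 8, 7, 9, 4, 11, 12, 5, 1, 10

Only 6 has no prerequisites, so it is first.
Now 2 and 3 have their prerequisites met. 2 is listed earlier, so 2 next.
Ready: 3, 8 and 12. 3 is listed earlier → 3.
Now 8 and 12 have their prerequisites met. 8 is listed earlier, so 8 next.
7, 9, 11 and 12 are all available; 7 is listed earlier → 7.
9, 11 and 12 are all available; 9 is listed earlier → 9.
Ready: 4, 11 and 12. 4 is listed earlier → 4.
11 and 12 are both available; 11 is listed earlier → 11.
12 needed 2, now all done → 12.
Now 5 and 10 have their prerequisites met. 5 is listed earlier, so 5 next.
1 now also ready, so the ready set is {1, 10}; 1 is listed earlier → 1.
10 needed 12, now all done → 10.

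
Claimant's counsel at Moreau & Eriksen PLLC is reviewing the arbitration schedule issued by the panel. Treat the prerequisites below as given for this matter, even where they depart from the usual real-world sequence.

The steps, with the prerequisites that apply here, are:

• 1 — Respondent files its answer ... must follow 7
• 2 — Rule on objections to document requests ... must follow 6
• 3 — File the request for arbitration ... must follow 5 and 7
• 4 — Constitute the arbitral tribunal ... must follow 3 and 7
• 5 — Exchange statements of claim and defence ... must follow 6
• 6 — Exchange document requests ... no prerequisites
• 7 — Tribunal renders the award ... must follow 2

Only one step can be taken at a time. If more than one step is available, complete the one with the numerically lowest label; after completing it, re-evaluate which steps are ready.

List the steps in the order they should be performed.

Only 6 has no prerequisites, so it is first.
2 and 5 are both available; 2 has the earlier label → 2.
Ready: 5 and 7. 5 has the earlier label → 5.
7 needed 2, now all done → 7.
Ready: 1 and 3. 1 has the earlier label → 1.
3 needed 5 and 7, now all done → 3.
That leaves 4 as the only ready step → 4.

6 → 2 → 5 → 7 → 1 → 3 → 4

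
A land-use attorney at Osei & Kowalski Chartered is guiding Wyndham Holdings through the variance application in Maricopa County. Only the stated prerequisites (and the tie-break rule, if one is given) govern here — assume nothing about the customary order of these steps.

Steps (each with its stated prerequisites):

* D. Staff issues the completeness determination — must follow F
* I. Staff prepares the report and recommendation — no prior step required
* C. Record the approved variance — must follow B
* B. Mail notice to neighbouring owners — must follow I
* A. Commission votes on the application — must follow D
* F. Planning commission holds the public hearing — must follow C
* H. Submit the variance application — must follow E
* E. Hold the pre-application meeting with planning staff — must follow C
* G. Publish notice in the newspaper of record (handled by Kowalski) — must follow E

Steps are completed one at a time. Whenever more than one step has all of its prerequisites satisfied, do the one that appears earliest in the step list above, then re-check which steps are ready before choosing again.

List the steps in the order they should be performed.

I, B, C, F, D, A, E, H, G

I is the only step with nothing outstanding, so it goes first.
B needed I, now all done → B.
C needed B, now all done → C.
Ready: F and E. F is listed earlier → F.
Now D and E have their prerequisites met. D is listed earlier, so D next.
A now also ready, so the ready set is {A, E}; A is listed earlier → A.
Next only E has its prerequisites met → E.
Now H and G have their prerequisites met. H is listed earlier, so H next.
G needed E, now all done → G.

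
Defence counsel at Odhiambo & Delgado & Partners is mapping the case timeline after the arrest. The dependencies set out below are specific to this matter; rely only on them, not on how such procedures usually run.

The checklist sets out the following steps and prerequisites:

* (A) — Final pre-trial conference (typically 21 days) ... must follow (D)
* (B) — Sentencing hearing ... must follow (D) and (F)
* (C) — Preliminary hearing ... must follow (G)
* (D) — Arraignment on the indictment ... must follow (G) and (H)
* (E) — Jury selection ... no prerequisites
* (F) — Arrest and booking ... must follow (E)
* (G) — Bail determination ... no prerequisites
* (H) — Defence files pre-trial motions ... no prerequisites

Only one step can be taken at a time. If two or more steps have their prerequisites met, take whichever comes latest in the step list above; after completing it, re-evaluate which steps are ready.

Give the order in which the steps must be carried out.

(H), (G) and (E) have no prerequisites; (H) is listed later, so (H) is first.
(G) and (E) are both available; (G) is listed later → (G).
(E), (D) and (C) are all available; (E) is listed later → (E).
(F), (D) and (C) are all available; (F) is listed later → (F).
Now (D) and (C) have their prerequisites met. (D) is listed later, so (D) next.
(B) and (A) now also ready, so the ready set is {(C), (B), (A)}; (C) is listed later → (C).
(B) and (A) are both available; (B) is listed later → (B).
(A) needed (D), now all done → (A).

(H) (G) (E) (F) (D) (C) (B) (A)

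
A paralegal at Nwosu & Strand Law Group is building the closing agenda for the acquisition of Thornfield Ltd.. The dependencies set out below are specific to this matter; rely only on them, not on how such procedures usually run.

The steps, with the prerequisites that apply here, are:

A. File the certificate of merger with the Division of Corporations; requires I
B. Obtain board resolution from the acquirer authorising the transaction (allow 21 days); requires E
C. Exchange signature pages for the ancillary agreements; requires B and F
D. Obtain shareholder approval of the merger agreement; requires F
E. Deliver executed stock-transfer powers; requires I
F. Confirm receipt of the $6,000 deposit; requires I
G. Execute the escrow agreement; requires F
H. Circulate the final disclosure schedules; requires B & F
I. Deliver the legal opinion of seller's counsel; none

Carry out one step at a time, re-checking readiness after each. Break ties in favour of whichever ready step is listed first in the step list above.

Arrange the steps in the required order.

I → A → E → B → F → C → D → G → H

I has no prerequisites → I first.
Now A, E and F have their prerequisites met. A is listed earlier, so A next.
E and F are both available; E is listed earlier → E.
B now also ready, so the ready set is {B, F}; B is listed earlier → B.
F is the only step now ready → F.
C, D, G and H are all available; C is listed earlier → C.
D, G and H are all available; D is listed earlier → D.
Ready: G and H. G is listed earlier → G.
H needed B and F, now all done → H.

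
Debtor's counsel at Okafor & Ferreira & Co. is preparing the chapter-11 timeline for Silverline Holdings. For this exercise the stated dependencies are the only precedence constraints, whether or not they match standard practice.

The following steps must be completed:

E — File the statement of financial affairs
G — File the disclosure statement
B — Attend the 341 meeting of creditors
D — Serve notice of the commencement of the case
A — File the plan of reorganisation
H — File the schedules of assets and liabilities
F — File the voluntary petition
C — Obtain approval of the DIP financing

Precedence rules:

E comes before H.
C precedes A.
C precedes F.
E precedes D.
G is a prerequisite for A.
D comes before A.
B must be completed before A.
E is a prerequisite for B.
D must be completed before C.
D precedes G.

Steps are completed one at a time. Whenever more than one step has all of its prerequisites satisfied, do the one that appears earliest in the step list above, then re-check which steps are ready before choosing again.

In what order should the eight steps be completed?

E, B, D, G, H, C, A, F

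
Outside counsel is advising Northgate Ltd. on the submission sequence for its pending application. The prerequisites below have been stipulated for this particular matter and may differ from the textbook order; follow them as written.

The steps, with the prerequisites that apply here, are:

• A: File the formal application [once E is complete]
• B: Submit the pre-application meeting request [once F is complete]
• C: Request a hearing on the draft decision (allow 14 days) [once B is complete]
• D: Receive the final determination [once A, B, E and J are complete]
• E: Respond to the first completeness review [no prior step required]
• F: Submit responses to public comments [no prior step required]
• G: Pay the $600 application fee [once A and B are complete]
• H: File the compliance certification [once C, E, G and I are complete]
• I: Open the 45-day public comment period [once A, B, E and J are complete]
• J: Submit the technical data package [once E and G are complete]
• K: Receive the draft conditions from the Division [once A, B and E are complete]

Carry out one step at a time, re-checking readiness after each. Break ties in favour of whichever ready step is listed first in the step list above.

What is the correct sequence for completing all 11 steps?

E and F have no prerequisites; E is listed earlier, so E is first.
A now also ready, so the ready set is {A, F}; A is listed earlier → A.
Next only F has its prerequisites met → F.
Next only B has its prerequisites met → B.
C, G and K are all available; C is listed earlier → C.
Now G and K have their prerequisites met. G is listed earlier, so G next.
J and K are both available; J is listed earlier → J.
D and I now also ready, so the ready set is {D, I, K}; D is listed earlier → D.
I and K are both available; I is listed earlier → I.
H now also ready, so the ready set is {H, K}; H is listed earlier → H.
K is the only step now ready → K.

E, A, F, B, C, G, J, D, I, H, K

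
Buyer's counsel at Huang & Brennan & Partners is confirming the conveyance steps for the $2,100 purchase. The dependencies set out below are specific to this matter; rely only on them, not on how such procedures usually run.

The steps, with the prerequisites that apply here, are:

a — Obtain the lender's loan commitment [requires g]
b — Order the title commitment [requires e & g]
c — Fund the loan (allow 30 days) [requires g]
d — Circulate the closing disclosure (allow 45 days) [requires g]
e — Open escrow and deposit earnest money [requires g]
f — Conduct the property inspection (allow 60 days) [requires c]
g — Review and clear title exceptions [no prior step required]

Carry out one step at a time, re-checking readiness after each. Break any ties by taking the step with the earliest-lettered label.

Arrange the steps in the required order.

g, a, c, d, e, b, f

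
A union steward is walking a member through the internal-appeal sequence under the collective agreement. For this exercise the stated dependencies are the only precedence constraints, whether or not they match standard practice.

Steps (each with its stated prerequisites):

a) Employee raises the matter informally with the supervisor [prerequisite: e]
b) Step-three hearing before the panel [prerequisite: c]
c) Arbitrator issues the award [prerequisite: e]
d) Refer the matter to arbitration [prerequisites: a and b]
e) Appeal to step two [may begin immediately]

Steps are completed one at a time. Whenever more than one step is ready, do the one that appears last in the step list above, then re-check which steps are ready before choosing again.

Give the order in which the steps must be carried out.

e is the only step with nothing outstanding, so it goes first.
c and a are both available; c is listed later → c.
b now also ready, so the ready set is {b, a}; b is listed later → b.
a needed e, now all done → a.
d needed b and a, now all done → d.

e → c → b → a → d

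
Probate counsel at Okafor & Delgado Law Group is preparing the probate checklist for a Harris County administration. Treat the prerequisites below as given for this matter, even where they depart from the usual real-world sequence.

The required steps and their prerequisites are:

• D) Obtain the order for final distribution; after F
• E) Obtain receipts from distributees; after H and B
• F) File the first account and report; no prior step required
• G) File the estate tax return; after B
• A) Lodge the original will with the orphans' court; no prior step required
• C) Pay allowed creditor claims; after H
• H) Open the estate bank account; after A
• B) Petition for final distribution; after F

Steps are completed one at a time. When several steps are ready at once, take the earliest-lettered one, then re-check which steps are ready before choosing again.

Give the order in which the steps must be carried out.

A → F → B → D → G → H → C → E

A and F have no prerequisites; A has the earlier label, so A is first.
Ready: F and H. F has the earlier label → F.
Now B, D and H have their prerequisites met. B has the earlier label, so B next.
G now also ready, so the ready set is {D, G, H}; D has the earlier label → D.
Now G and H have their prerequisites met. G has the earlier label, so G next.
That leaves H as the only ready step → H.
Now C and E have their prerequisites met. C has the earlier label, so C next.
E needed B and H, now all done → E.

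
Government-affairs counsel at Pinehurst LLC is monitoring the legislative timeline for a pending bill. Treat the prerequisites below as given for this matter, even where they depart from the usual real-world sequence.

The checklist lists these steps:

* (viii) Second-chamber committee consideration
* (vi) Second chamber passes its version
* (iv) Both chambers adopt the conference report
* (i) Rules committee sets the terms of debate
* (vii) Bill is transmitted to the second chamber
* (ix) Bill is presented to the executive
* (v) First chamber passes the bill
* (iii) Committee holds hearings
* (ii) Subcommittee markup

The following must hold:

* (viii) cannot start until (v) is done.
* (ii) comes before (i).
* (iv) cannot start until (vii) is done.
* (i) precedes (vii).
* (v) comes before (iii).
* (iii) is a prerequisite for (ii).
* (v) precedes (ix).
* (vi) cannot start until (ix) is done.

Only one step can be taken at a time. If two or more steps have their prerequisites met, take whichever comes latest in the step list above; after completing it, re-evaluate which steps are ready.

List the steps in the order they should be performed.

(v) has no prerequisites → (v) first.
Now (iii), (ix) and (viii) have their prerequisites met. (iii) is listed later, so (iii) next.
Ready: (ii), (ix) and (viii). (ii) is listed later → (ii).
Ready: (ix), (i) and (viii). (ix) is listed later → (ix).
Ready: (i), (vi) and (viii). (i) is listed later → (i).
(vii) now also ready, so the ready set is {(vii), (vi), (viii)}; (vii) is listed later → (vii).
Now (iv), (vi) and (viii) have their prerequisites met. (iv) is listed later, so (iv) next.
Ready: (vi) and (viii). (vi) is listed later → (vi).
Next only (viii) has its prerequisites met → (viii).

(v) → (iii) → (ii) → (ix) → (i) → (vii) → (iv) → (vi) → (viii)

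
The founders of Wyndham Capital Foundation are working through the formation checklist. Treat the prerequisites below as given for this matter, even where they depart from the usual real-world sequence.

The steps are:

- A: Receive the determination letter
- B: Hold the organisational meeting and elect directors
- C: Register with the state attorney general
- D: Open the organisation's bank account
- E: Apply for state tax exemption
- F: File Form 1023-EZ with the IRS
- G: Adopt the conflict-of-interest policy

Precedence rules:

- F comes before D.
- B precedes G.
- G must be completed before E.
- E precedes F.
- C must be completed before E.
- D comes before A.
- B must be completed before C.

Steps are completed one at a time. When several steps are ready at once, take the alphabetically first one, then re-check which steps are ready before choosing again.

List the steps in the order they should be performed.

B C G E F D A

B has no prerequisites → B first.
Ready: C and G. C has the earlier label → C.
G needed B, now all done → G.
E is the only step now ready → E.
F needed E, now all done → F.
D is the only step now ready → D.
That leaves A as the only ready step → A.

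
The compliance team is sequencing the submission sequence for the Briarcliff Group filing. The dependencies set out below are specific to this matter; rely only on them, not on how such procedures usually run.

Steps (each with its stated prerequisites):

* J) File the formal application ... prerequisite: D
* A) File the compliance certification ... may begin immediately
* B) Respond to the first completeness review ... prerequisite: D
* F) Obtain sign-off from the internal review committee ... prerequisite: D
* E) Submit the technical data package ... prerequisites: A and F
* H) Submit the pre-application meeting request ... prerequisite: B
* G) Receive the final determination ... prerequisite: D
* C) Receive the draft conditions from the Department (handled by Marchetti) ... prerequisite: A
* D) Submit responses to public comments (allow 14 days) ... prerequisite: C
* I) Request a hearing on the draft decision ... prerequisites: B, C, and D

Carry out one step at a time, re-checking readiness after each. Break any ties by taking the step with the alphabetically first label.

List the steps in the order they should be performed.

A, C, D, B, F, E, G, H, I, J

Only A has no prerequisites, so it is first.
C needed A, now all done → C.
Next only D has its prerequisites met → D.
Now B, F, G and J have their prerequisites met. B has the earlier label, so B next.
Now F, G, H, I and J have their prerequisites met. F has the earlier label, so F next.
E now also ready, so the ready set is {E, G, H, I, J}; E has the earlier label → E.
Now G, H, I and J have their prerequisites met. G has the earlier label, so G next.
H, I and J are all available; H has the earlier label → H.
Now I and J have their prerequisites met. I has the earlier label, so I next.
J is the only step now ready → J.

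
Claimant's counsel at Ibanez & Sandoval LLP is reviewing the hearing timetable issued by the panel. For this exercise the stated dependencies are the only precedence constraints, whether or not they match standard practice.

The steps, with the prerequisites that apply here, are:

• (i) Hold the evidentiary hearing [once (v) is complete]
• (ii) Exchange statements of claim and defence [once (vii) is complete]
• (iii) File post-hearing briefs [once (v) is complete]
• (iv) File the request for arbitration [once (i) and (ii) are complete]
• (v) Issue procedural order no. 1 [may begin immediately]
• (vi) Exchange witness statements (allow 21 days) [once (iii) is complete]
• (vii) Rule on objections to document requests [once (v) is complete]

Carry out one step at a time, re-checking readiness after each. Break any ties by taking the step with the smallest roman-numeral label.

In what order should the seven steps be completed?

(v), (i), (iii), (vi), (vii), (ii), (iv)

(v) is the only step with nothing outstanding, so it goes first.
Now (i), (iii) and (vii) have their prerequisites met. (i) has the earlier label, so (i) next.
Now (iii) and (vii) have their prerequisites met. (iii) has the earlier label, so (iii) next.
(vi) now also ready, so the ready set is {(vi), (vii)}; (vi) has the earlier label → (vi).
(vii) is the only step now ready → (vii).
(ii) needed (vii), now all done → (ii).
(iv) needed (i) and (ii), now all done → (iv).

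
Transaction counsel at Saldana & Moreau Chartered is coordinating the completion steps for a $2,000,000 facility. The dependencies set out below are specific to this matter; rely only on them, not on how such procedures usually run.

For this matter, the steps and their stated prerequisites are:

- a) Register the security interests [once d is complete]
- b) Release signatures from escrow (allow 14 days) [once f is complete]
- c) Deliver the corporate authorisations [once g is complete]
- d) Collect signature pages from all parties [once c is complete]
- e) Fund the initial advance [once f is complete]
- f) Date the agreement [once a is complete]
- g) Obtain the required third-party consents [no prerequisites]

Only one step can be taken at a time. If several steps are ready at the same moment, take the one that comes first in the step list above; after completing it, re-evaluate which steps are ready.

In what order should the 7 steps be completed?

g, c, d, a, f, b, e

Only g has no prerequisites, so it is first.
c needed g, now all done → c.
d needed c, now all done → d.
Next only a has its prerequisites met → a.
That leaves f as the only ready step → f.
b and e are both available; b is listed earlier → b.
e needed f, now all done → e.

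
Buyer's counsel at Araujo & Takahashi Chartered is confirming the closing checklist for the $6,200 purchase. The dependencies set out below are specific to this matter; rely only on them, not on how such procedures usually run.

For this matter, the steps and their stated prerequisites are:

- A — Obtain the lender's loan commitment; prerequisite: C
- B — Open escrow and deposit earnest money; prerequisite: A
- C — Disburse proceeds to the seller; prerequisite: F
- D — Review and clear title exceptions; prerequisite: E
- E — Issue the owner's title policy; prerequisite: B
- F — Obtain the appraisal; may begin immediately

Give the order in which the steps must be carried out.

F is the only step with nothing outstanding, so it goes first.
That leaves C as the only ready step → C.
A needed C, now all done → A.
Next only B has its prerequisites met → B.
E is the only step now ready → E.
D needed E, now all done → D.

F, C, A, B, E, D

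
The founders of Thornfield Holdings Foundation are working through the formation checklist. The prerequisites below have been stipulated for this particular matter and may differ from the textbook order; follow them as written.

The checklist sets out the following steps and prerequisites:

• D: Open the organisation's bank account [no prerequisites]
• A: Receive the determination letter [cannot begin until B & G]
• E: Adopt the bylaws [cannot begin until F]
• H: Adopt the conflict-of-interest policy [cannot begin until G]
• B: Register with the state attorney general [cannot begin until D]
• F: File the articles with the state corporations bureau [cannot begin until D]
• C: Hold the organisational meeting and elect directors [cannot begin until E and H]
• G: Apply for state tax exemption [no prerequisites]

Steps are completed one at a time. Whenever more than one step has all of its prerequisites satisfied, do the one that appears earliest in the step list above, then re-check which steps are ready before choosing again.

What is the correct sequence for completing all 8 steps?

D → B → F → E → G → A → H → C

Nothing is required for D and G. D is listed earlier → D first.
Ready: B, F and G. B is listed earlier → B.
F and G are both available; F is listed earlier → F.
E now also ready, so the ready set is {E, G}; E is listed earlier → E.
Next only G has its prerequisites met → G.
A and H are both available; A is listed earlier → A.
H is the only step now ready → H.
That leaves C as the only ready step → C.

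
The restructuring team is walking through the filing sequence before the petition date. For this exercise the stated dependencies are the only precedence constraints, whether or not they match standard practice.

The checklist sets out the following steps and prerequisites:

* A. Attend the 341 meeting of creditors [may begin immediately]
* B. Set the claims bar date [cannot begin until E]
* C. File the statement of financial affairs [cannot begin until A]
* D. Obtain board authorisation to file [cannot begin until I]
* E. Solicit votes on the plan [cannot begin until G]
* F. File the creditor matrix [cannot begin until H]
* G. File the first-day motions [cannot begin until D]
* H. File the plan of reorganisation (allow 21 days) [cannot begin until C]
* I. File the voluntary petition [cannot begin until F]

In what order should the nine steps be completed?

A, C, H, F, I, D, G, E, B

Only A has no prerequisites, so it is first.
Next only C has its prerequisites met → C.
H needed C, now all done → H.
F is the only step now ready → F.
That leaves I as the only ready step → I.
Next only D has its prerequisites met → D.
G is the only step now ready → G.
Next only E has its prerequisites met → E.
That leaves B as the only ready step → B.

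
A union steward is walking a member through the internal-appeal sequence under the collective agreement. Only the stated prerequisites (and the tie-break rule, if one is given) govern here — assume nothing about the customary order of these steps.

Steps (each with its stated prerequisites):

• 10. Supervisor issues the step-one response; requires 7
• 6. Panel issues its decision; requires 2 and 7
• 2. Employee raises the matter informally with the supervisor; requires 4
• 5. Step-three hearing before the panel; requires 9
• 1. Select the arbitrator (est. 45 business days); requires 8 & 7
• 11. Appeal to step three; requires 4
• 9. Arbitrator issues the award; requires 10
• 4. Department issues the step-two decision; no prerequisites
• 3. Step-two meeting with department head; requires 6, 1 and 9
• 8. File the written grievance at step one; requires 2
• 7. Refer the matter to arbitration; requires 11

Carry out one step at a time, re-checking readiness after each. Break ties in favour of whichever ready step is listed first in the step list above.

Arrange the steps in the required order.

4 has no prerequisites → 4 first.
Now 2 and 11 have their prerequisites met. 2 is listed earlier, so 2 next.
Now 11 and 8 have their prerequisites met. 11 is listed earlier, so 11 next.
7 now also ready, so the ready set is {8, 7}; 8 is listed earlier → 8.
7 needed 11, now all done → 7.
Ready: 10, 6 and 1. 10 is listed earlier → 10.
Now 6, 1 and 9 have their prerequisites met. 6 is listed earlier, so 6 next.
Ready: 1 and 9. 1 is listed earlier → 1.
9 needed 10, now all done → 9.
Ready: 5 and 3. 5 is listed earlier → 5.
Next only 3 has its prerequisites met → 3.

4 → 2 → 11 → 8 → 7 → 10 → 6 → 1 → 9 → 5 → 3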